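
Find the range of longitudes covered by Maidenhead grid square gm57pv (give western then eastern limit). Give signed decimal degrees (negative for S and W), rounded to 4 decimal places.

Field G=6, M=12: +6·20° lon, +12·10° lat → SW at lon -60°, lat 30°.
Square 5, 7: +5·2° lon, +7·1° lat → SW at lon -50°, lat 37°.
Subsquare p=15, v=21: +15·0.0833333° lon, +21·0.0416667° lat → SW at lon -48.75°, lat 37.875°.
Cell spans 0.0833333° lon × 0.0416667° lat.
west -48.7500, east -48.6667.

-48.7500, -48.6667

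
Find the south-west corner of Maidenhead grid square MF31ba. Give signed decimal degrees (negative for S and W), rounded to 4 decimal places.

Field M=12, F=5: +12·20° lon, +5·10° lat → SW at lon 60°, lat -40°.
Square 3, 1: +3·2° lon, +1·1° lat → SW at lon 66°, lat -39°.
Subsquare b=1, a=0: +1·0.0833333° lon, +0·0.0416667° lat → SW at lon 66.0833°, lat -39°.
latitude -39.0000, longitude 66.0833.

-39.0000, 66.0833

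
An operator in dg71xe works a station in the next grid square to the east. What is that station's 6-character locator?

DG81ae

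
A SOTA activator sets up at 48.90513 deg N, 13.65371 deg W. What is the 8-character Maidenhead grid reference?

Shift to the Maidenhead origin (180°W, 90°S): lon 166.34629, lat 138.90513.
Field: 166.34629/20 → 8 → I, 138.90513/10 → 13 → N; chars IN.
Square: 6.34629/2 → 3, 8.90513/1 → 8; chars 38.
Subsquare: 0.34629/0.0833333 → 4 → e, 0.90513/0.0416667 → 21 → v; chars ev.
Extended square: 0.01296/0.00833333 → 1, 0.03013/0.00416667 → 7; chars 17.

IN38ev17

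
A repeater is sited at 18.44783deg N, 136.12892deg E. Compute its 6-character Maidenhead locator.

Add 180° to longitude and 90° to latitude: 316.1289, 108.4478.
Field: lon ⌊316.1289/20⌋ = 15 → P; lat ⌊108.4478/10⌋ = 10 → K.
Square: lon ⌊16.1289/2⌋ = 8; lat ⌊8.4478/1⌋ = 8.
Subsquare: lon ⌊0.1289/0.0833333⌋ = 1 → b; lat ⌊0.4478/0.0416667⌋ = 10 → k.

PK88bk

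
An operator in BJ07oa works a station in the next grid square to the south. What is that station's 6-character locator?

BJ06ox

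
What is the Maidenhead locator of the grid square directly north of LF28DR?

LF28ds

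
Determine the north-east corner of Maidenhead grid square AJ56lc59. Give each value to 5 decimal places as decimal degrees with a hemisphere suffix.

6.12500° N, 169.03333° W

Field A=0, J=9: +0·20° lon, +9·10° lat → SW at lon -180°, lat 0°.
Square 5, 6: +5·2° lon, +6·1° lat → SW at lon -170°, lat 6°.
Subsquare l=11, c=2: +11·0.0833333° lon, +2·0.0416667° lat → SW at lon -169.083°, lat 6.08333°.
Extended square 5, 9: +5·0.00833333° lon, +9·0.00416667° lat → SW at lon -169.042°, lat 6.12083°.
Cell spans 0.00833333° lon × 0.00416667° lat. NE corner is SW corner plus one full cell.
latitude 6.12500° N, longitude 169.03333° W.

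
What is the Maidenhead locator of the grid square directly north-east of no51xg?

Longitude subsquare x = 23; +1 → 24, wraps to 0 = a, carry into square.
Longitude square 5; +1 → 6.
Latitude subsquare g = 6; +1 → 7 = h.

NO61ah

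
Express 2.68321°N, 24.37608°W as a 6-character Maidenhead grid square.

Offset from 180°W / 90°S: lon 155.6239°, lat 92.6832°.
Field (20°×10°, letters A–R): lon ⌊155.6239/20⌋ = 7 → H; lat ⌊92.6832/10⌋ = 9 → J.
Square (2°×1°, digits 0–9): lon ⌊15.6239/2⌋ = 7; lat ⌊2.6832/1⌋ = 2.
Subsquare (5′×2.5′, letters a–x): lon ⌊1.6239/0.0833333⌋ = 19 → t; lat ⌊0.6832/0.0416667⌋ = 16 → q.

HJ72tq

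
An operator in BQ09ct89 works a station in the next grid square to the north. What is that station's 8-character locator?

BQ09cu80

Latitude extended square 9; +1 → 10, wraps to 0, carry into subsquare.
Latitude subsquare t = 19; +1 → 20 = u.
The longitude characters are unchanged.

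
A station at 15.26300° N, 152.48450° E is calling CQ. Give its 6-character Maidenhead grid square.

Shift to the Maidenhead origin (180°W, 90°S): lon 332.4845, lat 105.2630.
Field (20°×10°, letters A–R): 332.4845/20 → 16 → Q, 105.2630/10 → 10 → K; chars QK.
Square (2°×1°, digits 0–9): 12.4845/2 → 6, 5.2630/1 → 5; chars 65.
Subsquare (5′×2.5′, letters a–x): 0.4845/0.0833333 → 5 → f, 0.2630/0.0416667 → 6 → g; chars fg.

QK65fg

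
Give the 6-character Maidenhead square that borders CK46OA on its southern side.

Latitude subsquare a = 0; −1 → -1, wraps to 23 = x, carry into square.
Latitude square 6; −1 → 5.
The longitude characters are unchanged.

CK45ox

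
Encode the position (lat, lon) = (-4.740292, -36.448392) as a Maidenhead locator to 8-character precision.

HI15sg62

Shift to the Maidenhead origin (180°W, 90°S): lon 143.55161, lat 85.25971.
Field (20°×10°, letters A–R): 143.55161/20 → 7 → H, 85.25971/10 → 8 → I; chars HI.
Square (2°×1°, digits 0–9): 3.55161/2 → 1, 5.25971/1 → 5; chars 15.
Subsquare (5′×2.5′, letters a–x): 1.55161/0.0833333 → 18 → s, 0.25971/0.0416667 → 6 → g; chars sg.
Extended square (30″×15″, digits 0–9): 0.05161/0.00833333 → 6, 0.00971/0.00416667 → 2; chars 62.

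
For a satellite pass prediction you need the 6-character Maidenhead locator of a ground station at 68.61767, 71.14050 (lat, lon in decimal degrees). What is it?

Shift to the Maidenhead origin (180°W, 90°S): lon 251.1405, lat 158.6177.
Field: lon ⌊251.1405/20⌋ = 12 → M; lat ⌊158.6177/10⌋ = 15 → P.
Square: lon ⌊11.1405/2⌋ = 5; lat ⌊8.6177/1⌋ = 8.
Subsquare: lon ⌊1.1405/0.0833333⌋ = 13 → n; lat ⌊0.6177/0.0416667⌋ = 14 → o.

MP58no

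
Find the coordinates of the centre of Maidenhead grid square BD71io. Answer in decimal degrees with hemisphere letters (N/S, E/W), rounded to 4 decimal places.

Field B=1, D=3: +1·20° lon, +3·10° lat → SW at lon -160°, lat -60°.
Square 7, 1: +7·2° lon, +1·1° lat → SW at lon -146°, lat -59°.
Subsquare i=8, o=14: +8·0.0833333° lon, +14·0.0416667° lat → SW at lon -145.333°, lat -58.4167°.
Cell spans 0.0833333° lon × 0.0416667° lat. Centre is SW corner plus half of each.
latitude 58.3958° S, longitude 145.2917° W.

58.3958° S, 145.2917° W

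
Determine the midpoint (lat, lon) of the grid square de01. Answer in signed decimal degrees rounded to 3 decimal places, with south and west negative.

-48.500, -119.000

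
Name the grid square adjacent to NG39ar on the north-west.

NG29xs

Longitude subsquare a = 0; −1 → -1, wraps to 23 = x, carry into square.
Longitude square 3; −1 → 2.
Latitude subsquare r = 17; +1 → 18 = s.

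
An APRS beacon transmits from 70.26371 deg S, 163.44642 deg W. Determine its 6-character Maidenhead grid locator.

AB89gr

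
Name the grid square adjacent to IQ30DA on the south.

Latitude subsquare a = 0; −1 → -1, wraps to 23 = x, carry into square.
Latitude square 0; −1 → -1, wraps to 9, carry into field.
Latitude field Q = 16; −1 → 15 = P.
The longitude characters are unchanged.

IP39dx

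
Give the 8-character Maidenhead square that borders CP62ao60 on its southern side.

Latitude extended square 0; −1 → -1, wraps to 9, carry into subsquare.
Latitude subsquare o = 14; −1 → 13 = n.
The longitude characters are unchanged.

CP62an69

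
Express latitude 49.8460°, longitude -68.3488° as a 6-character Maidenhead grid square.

FN59tu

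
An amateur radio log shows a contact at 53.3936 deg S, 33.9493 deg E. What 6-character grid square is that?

Add 180° to longitude and 90° to latitude: 213.9493, 36.6064.
Field: 213.9493/20 → 10 → K, 36.6064/10 → 3 → D; chars KD.
Square: 13.9493/2 → 6, 6.6064/1 → 6; chars 66.
Subsquare: 1.9493/0.0833333 → 23 → x, 0.6064/0.0416667 → 14 → o; chars xo.

KD66xo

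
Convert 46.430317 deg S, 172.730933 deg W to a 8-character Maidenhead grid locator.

AE33pn26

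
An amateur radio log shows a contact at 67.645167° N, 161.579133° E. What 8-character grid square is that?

RP07sp94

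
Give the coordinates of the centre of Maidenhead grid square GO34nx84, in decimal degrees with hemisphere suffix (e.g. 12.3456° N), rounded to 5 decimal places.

54.97708° N, 52.84583° W

Field G=6, O=14: +6·20° lon, +14·10° lat → SW at lon -60°, lat 50°.
Square 3, 4: +3·2° lon, +4·1° lat → SW at lon -54°, lat 54°.
Subsquare n=13, x=23: +13·0.0833333° lon, +23·0.0416667° lat → SW at lon -52.9167°, lat 54.9583°.
Extended square 8, 4: +8·0.00833333° lon, +4·0.00416667° lat → SW at lon -52.85°, lat 54.975°.
Cell spans 0.00833333° lon × 0.00416667° lat. Centre is SW corner plus half of each.
latitude 54.97708° N, longitude 52.84583° W.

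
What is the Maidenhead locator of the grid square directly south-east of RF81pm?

RF81ql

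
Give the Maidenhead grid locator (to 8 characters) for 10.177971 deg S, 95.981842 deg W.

EH29at27

Offset from 180°W / 90°S: lon 84.01816°, lat 79.82203°.
Field: 84.01816/20 → 4 → E, 79.82203/10 → 7 → H; chars EH.
Square: 4.01816/2 → 2, 9.82203/1 → 9; chars 29.
Subsquare: 0.01816/0.0833333 → 0 → a, 0.82203/0.0416667 → 19 → t; chars at.
Extended square: 0.01816/0.00833333 → 2, 0.03036/0.00416667 → 7; chars 27.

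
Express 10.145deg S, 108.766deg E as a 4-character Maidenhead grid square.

Offset from 180°W / 90°S: lon 288.77°, lat 79.86°.
Field: lon ⌊288.77/20⌋ = 14 → O; lat ⌊79.86/10⌋ = 7 → H.
Square: lon ⌊8.77/2⌋ = 4; lat ⌊9.86/1⌋ = 9.

OH49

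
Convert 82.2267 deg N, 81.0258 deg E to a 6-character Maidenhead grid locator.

NR02mf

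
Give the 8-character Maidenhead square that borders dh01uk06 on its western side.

DH01tk96

Longitude extended square 0; −1 → -1, wraps to 9, carry into subsquare.
Longitude subsquare u = 20; −1 → 19 = t.
The latitude characters are unchanged.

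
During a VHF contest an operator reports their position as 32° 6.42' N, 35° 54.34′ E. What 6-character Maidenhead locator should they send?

Add 180° to longitude and 90° to latitude: 215.9057, 122.1070.
Field (20°×10°, letters A–R): 215.9057/20 → 10 → K, 122.1070/10 → 12 → M; chars KM.
Square (2°×1°, digits 0–9): 15.9057/2 → 7, 2.1070/1 → 2; chars 72.
Subsquare (5′×2.5′, letters a–x): 1.9057/0.0833333 → 22 → w, 0.1070/0.0416667 → 2 → c; chars wc.

KM72wc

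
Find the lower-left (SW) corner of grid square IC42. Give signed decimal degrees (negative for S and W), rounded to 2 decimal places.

-68.00, -12.00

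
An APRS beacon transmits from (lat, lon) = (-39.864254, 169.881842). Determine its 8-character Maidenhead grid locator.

RF40wd52

Offset from 180°W / 90°S: lon 349.88184°, lat 50.13575°.
Field (20°×10°, letters A–R): 349.88184/20 → 17 → R, 50.13575/10 → 5 → F; chars RF.
Square (2°×1°, digits 0–9): 9.88184/2 → 4, 0.13575/1 → 0; chars 40.
Subsquare (5′×2.5′, letters a–x): 1.88184/0.0833333 → 22 → w, 0.13575/0.0416667 → 3 → d; chars wd.
Extended square (30″×15″, digits 0–9): 0.04851/0.00833333 → 5, 0.01075/0.00416667 → 2; chars 52.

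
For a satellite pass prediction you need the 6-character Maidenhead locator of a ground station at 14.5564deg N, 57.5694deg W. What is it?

GK14fn

Add 180° to longitude and 90° to latitude: 122.4306, 104.5564.
Field (20°×10°, letters A–R): 122.4306/20 → 6 → G, 104.5564/10 → 10 → K; chars GK.
Square (2°×1°, digits 0–9): 2.4306/2 → 1, 4.5564/1 → 4; chars 14.
Subsquare (5′×2.5′, letters a–x): 0.4306/0.0833333 → 5 → f, 0.5564/0.0416667 → 13 → n; chars fn.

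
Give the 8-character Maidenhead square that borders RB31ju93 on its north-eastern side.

Longitude extended square 9; +1 → 10, wraps to 0, carry into subsquare.
Longitude subsquare j = 9; +1 → 10 = k.
Latitude extended square 3; +1 → 4.

RB31ku04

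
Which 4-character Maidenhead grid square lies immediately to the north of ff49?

FG40

Latitude square 9; +1 → 10, wraps to 0, carry into field.
Latitude field F = 5; +1 → 6 = G.
The longitude characters are unchanged.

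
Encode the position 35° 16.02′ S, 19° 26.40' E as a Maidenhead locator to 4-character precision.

Offset from 180°W / 90°S: lon 199.44°, lat 54.73°.
Field (20°×10°, letters A–R): 199.44/20 → 9 → J, 54.73/10 → 5 → F; chars JF.
Square (2°×1°, digits 0–9): 19.44/2 → 9, 4.73/1 → 4; chars 94.

JF94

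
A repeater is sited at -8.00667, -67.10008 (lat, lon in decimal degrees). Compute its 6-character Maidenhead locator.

Offset from 180°W / 90°S: lon 112.8999°, lat 81.9933°.
Field (20°×10°, letters A–R): lon ⌊112.8999/20⌋ = 5 → F; lat ⌊81.9933/10⌋ = 8 → I.
Square (2°×1°, digits 0–9): lon ⌊12.8999/2⌋ = 6; lat ⌊1.9933/1⌋ = 1.
Subsquare (5′×2.5′, letters a–x): lon ⌊0.8999/0.0833333⌋ = 10 → k; lat ⌊0.9933/0.0416667⌋ = 23 → x.

FI61kx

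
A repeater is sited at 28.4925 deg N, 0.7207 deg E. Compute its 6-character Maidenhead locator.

Offset from 180°W / 90°S: lon 180.7207°, lat 118.4925°.
Field: lon ⌊180.7207/20⌋ = 9 → J; lat ⌊118.4925/10⌋ = 11 → L.
Square: lon ⌊0.7207/2⌋ = 0; lat ⌊8.4925/1⌋ = 8.
Subsquare: lon ⌊0.7207/0.0833333⌋ = 8 → i; lat ⌊0.4925/0.0416667⌋ = 11 → l.

JL08il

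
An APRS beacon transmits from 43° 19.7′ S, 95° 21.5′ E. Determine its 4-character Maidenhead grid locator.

Add 180° to longitude and 90° to latitude: 275.36, 46.67.
Field (20°×10°, letters A–R): lon ⌊275.36/20⌋ = 13 → N; lat ⌊46.67/10⌋ = 4 → E.
Square (2°×1°, digits 0–9): lon ⌊15.36/2⌋ = 7; lat ⌊6.67/1⌋ = 6.

NE76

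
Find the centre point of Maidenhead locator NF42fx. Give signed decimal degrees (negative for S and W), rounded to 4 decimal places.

Field N=13, F=5: +13·20° lon, +5·10° lat → SW at lon 80°, lat -40°.
Square 4, 2: +4·2° lon, +2·1° lat → SW at lon 88°, lat -38°.
Subsquare f=5, x=23: +5·0.0833333° lon, +23·0.0416667° lat → SW at lon 88.4167°, lat -37.0417°.
Cell spans 0.0833333° lon × 0.0416667° lat. Centre is SW corner plus half of each.
latitude -37.0208, longitude 88.4583.

-37.0208, 88.4583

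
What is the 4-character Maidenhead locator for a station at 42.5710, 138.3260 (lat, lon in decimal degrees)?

Offset from 180°W / 90°S: lon 318.33°, lat 132.57°.
Field: 318.33/20 → 15 → P, 132.57/10 → 13 → N; chars PN.
Square: 18.33/2 → 9, 2.57/1 → 2; chars 92.

PN92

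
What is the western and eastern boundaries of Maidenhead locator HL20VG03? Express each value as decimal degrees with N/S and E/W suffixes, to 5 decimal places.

Field H=7, L=11: +7·20° lon, +11·10° lat → SW at lon -40°, lat 20°.
Square 2, 0: +2·2° lon, +0·1° lat → SW at lon -36°, lat 20°.
Subsquare v=21, g=6: +21·0.0833333° lon, +6·0.0416667° lat → SW at lon -34.25°, lat 20.25°.
Extended square 0, 3: +0·0.00833333° lon, +3·0.00416667° lat → SW at lon -34.25°, lat 20.2625°.
Cell spans 0.00833333° lon × 0.00416667° lat.
west 34.25000° W, east 34.24167° W.

34.25000° W, 34.24167° W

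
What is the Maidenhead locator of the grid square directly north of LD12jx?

LD13ja

Latitude subsquare x = 23; +1 → 24, wraps to 0 = a, carry into square.
Latitude square 2; +1 → 3.
The longitude characters are unchanged.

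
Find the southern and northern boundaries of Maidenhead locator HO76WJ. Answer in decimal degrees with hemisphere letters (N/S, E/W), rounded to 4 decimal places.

56.3750° N, 56.4167° N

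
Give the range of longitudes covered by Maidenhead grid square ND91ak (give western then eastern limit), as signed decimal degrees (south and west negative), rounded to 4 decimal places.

98.0000, 98.0833

Field N=13, D=3: +13·20° lon, +3·10° lat → SW at lon 80°, lat -60°.
Square 9, 1: +9·2° lon, +1·1° lat → SW at lon 98°, lat -59°.
Subsquare a=0, k=10: +0·0.0833333° lon, +10·0.0416667° lat → SW at lon 98°, lat -58.5833°.
Cell spans 0.0833333° lon × 0.0416667° lat.
west 98.0000, east 98.0833.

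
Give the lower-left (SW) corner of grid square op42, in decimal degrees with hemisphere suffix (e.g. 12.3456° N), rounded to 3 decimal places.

62.000° N, 108.000° E

Field O=14, P=15: +14·20° lon, +15·10° lat → SW at lon 100°, lat 60°.
Square 4, 2: +4·2° lon, +2·1° lat → SW at lon 108°, lat 62°.
latitude 62.000° N, longitude 108.000° E.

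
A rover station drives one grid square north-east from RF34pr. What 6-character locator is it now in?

Longitude subsquare p = 15; +1 → 16 = q.
Latitude subsquare r = 17; +1 → 18 = s.

RF34qs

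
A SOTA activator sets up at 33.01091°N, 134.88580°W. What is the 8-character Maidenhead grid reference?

CM23na32

Shift to the Maidenhead origin (180°W, 90°S): lon 45.11420, lat 123.01091.
Field: lon ⌊45.11420/20⌋ = 2 → C; lat ⌊123.01091/10⌋ = 12 → M.
Square: lon ⌊5.11420/2⌋ = 2; lat ⌊3.01091/1⌋ = 3.
Subsquare: lon ⌊1.11420/0.0833333⌋ = 13 → n; lat ⌊0.01091/0.0416667⌋ = 0 → a.
Extended square: lon ⌊0.03087/0.00833333⌋ = 3; lat ⌊0.01091/0.00416667⌋ = 2.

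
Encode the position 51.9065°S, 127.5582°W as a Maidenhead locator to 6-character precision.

CD68fc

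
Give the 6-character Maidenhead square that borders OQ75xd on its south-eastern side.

OQ85ac

Longitude subsquare x = 23; +1 → 24, wraps to 0 = a, carry into square.
Longitude square 7; +1 → 8.
Latitude subsquare d = 3; −1 → 2 = c.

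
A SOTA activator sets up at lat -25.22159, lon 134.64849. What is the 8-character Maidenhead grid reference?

PG74hs76

Shift to the Maidenhead origin (180°W, 90°S): lon 314.64849, lat 64.77841.
Field: lon ⌊314.64849/20⌋ = 15 → P; lat ⌊64.77841/10⌋ = 6 → G.
Square: lon ⌊14.64849/2⌋ = 7; lat ⌊4.77841/1⌋ = 4.
Subsquare: lon ⌊0.64849/0.0833333⌋ = 7 → h; lat ⌊0.77841/0.0416667⌋ = 18 → s.
Extended square: lon ⌊0.06516/0.00833333⌋ = 7; lat ⌊0.02841/0.00416667⌋ = 6.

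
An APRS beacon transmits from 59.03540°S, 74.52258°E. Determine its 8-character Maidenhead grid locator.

MD70gx21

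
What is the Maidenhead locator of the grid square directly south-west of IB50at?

Longitude subsquare a = 0; −1 → -1, wraps to 23 = x, carry into square.
Longitude square 5; −1 → 4.
Latitude subsquare t = 19; −1 → 18 = s.

IB40xs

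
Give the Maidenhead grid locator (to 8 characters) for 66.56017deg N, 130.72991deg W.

Shift to the Maidenhead origin (180°W, 90°S): lon 49.27009, lat 156.56017.
Field: 49.27009/20 → 2 → C, 156.56017/10 → 15 → P; chars CP.
Square: 9.27009/2 → 4, 6.56017/1 → 6; chars 46.
Subsquare: 1.27009/0.0833333 → 15 → p, 0.56017/0.0416667 → 13 → n; chars pn.
Extended square: 0.02009/0.00833333 → 2, 0.01850/0.00416667 → 4; chars 24.

CP46pn24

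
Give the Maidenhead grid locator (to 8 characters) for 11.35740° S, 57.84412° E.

LH88wp14

Add 180° to longitude and 90° to latitude: 237.84412, 78.64260.
Field: 237.84412/20 → 11 → L, 78.64260/10 → 7 → H; chars LH.
Square: 17.84412/2 → 8, 8.64260/1 → 8; chars 88.
Subsquare: 1.84412/0.0833333 → 22 → w, 0.64260/0.0416667 → 15 → p; chars wp.
Extended square: 0.01079/0.00833333 → 1, 0.01760/0.00416667 → 4; chars 14.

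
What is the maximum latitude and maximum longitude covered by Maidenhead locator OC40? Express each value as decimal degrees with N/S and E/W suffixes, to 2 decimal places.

Field O=14, C=2: +14·20° lon, +2·10° lat → SW at lon 100°, lat -70°.
Square 4, 0: +4·2° lon, +0·1° lat → SW at lon 108°, lat -70°.
Cell spans 2° lon × 1° lat. NE corner is SW corner plus one full cell.
latitude 69.00° S, longitude 110.00° E.

69.00° S, 110.00° E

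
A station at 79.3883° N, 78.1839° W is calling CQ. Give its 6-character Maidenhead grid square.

FQ09vj

Offset from 180°W / 90°S: lon 101.8161°, lat 169.3883°.
Field: 101.8161/20 → 5 → F, 169.3883/10 → 16 → Q; chars FQ.
Square: 1.8161/2 → 0, 9.3883/1 → 9; chars 09.
Subsquare: 1.8161/0.0833333 → 21 → v, 0.3883/0.0416667 → 9 → j; chars vj.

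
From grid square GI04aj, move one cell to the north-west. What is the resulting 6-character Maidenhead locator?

FI94xk

Longitude subsquare a = 0; −1 → -1, wraps to 23 = x, carry into square.
Longitude square 0; −1 → -1, wraps to 9, carry into field.
Longitude field G = 6; −1 → 5 = F.
Latitude subsquare j = 9; +1 → 10 = k.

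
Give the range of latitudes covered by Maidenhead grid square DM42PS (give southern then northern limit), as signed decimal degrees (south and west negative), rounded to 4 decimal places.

32.7500, 32.7917

Field D=3, M=12: +3·20° lon, +12·10° lat → SW at lon -120°, lat 30°.
Square 4, 2: +4·2° lon, +2·1° lat → SW at lon -112°, lat 32°.
Subsquare p=15, s=18: +15·0.0833333° lon, +18·0.0416667° lat → SW at lon -110.75°, lat 32.75°.
Cell spans 0.0833333° lon × 0.0416667° lat.
south 32.7500, north 32.7917.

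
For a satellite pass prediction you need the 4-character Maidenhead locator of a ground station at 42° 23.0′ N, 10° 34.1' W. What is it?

IN42

Offset from 180°W / 90°S: lon 169.43°, lat 132.38°.
Field (20°×10°, letters A–R): lon ⌊169.43/20⌋ = 8 → I; lat ⌊132.38/10⌋ = 13 → N.
Square (2°×1°, digits 0–9): lon ⌊9.43/2⌋ = 4; lat ⌊2.38/1⌋ = 2.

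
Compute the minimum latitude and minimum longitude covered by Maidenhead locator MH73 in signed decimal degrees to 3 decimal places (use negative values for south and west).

Field M=12, H=7: +12·20° lon, +7·10° lat → SW at lon 60°, lat -20°.
Square 7, 3: +7·2° lon, +3·1° lat → SW at lon 74°, lat -17°.
latitude -17.000, longitude 74.000.

-17.000, 74.000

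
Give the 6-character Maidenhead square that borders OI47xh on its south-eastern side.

OI57ag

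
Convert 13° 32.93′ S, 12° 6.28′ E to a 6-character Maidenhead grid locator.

Offset from 180°W / 90°S: lon 192.1047°, lat 76.4512°.
Field: lon ⌊192.1047/20⌋ = 9 → J; lat ⌊76.4512/10⌋ = 7 → H.
Square: lon ⌊12.1047/2⌋ = 6; lat ⌊6.4512/1⌋ = 6.
Subsquare: lon ⌊0.1047/0.0833333⌋ = 1 → b; lat ⌊0.4512/0.0416667⌋ = 10 → k.

JH66bk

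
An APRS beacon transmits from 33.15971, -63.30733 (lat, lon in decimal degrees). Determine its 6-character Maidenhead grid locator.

FM83id

Add 180° to longitude and 90° to latitude: 116.6927, 123.1597.
Field: 116.6927/20 → 5 → F, 123.1597/10 → 12 → M; chars FM.
Square: 16.6927/2 → 8, 3.1597/1 → 3; chars 83.
Subsquare: 0.6927/0.0833333 → 8 → i, 0.1597/0.0416667 → 3 → d; chars id.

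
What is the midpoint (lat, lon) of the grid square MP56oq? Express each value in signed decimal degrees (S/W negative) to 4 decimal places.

66.6875, 71.2083

Field M=12, P=15: +12·20° lon, +15·10° lat → SW at lon 60°, lat 60°.
Square 5, 6: +5·2° lon, +6·1° lat → SW at lon 70°, lat 66°.
Subsquare o=14, q=16: +14·0.0833333° lon, +16·0.0416667° lat → SW at lon 71.1667°, lat 66.6667°.
Cell spans 0.0833333° lon × 0.0416667° lat. Centre is SW corner plus half of each.
latitude 66.6875, longitude 71.2083.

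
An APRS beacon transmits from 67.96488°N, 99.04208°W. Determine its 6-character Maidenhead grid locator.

EP07lx

Add 180° to longitude and 90° to latitude: 80.9579, 157.9649.
Field: 80.9579/20 → 4 → E, 157.9649/10 → 15 → P; chars EP.
Square: 0.9579/2 → 0, 7.9649/1 → 7; chars 07.
Subsquare: 0.9579/0.0833333 → 11 → l, 0.9649/0.0416667 → 23 → x; chars lx.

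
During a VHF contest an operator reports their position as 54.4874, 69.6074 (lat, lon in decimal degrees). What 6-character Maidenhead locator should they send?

Offset from 180°W / 90°S: lon 249.6074°, lat 144.4874°.
Field (20°×10°, letters A–R): lon ⌊249.6074/20⌋ = 12 → M; lat ⌊144.4874/10⌋ = 14 → O.
Square (2°×1°, digits 0–9): lon ⌊9.6074/2⌋ = 4; lat ⌊4.4874/1⌋ = 4.
Subsquare (5′×2.5′, letters a–x): lon ⌊1.6074/0.0833333⌋ = 19 → t; lat ⌊0.4874/0.0416667⌋ = 11 → l.

MO44tl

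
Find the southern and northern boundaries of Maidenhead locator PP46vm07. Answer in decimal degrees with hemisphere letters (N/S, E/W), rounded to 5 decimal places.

Field P=15, P=15: +15·20° lon, +15·10° lat → SW at lon 120°, lat 60°.
Square 4, 6: +4·2° lon, +6·1° lat → SW at lon 128°, lat 66°.
Subsquare v=21, m=12: +21·0.0833333° lon, +12·0.0416667° lat → SW at lon 129.75°, lat 66.5°.
Extended square 0, 7: +0·0.00833333° lon, +7·0.00416667° lat → SW at lon 129.75°, lat 66.5292°.
Cell spans 0.00833333° lon × 0.00416667° lat.
south 66.52917° N, north 66.53333° N.

66.52917° N, 66.53333° N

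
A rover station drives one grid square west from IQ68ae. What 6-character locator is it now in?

IQ58xe

Longitude subsquare a = 0; −1 → -1, wraps to 23 = x, carry into square.
Longitude square 6; −1 → 5.
The latitude characters are unchanged.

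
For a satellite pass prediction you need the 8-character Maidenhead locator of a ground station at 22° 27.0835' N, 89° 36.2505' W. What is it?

Shift to the Maidenhead origin (180°W, 90°S): lon 90.39583, lat 112.45139.
Field: lon ⌊90.39583/20⌋ = 4 → E; lat ⌊112.45139/10⌋ = 11 → L.
Square: lon ⌊10.39583/2⌋ = 5; lat ⌊2.45139/1⌋ = 2.
Subsquare: lon ⌊0.39583/0.0833333⌋ = 4 → e; lat ⌊0.45139/0.0416667⌋ = 10 → k.
Extended square: lon ⌊0.06249/0.00833333⌋ = 7; lat ⌊0.03472/0.00416667⌋ = 8.

EL52ek78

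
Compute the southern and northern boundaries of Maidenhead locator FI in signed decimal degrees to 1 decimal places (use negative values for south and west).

Field F=5, I=8: +5·20° lon, +8·10° lat → SW at lon -80°, lat -10°.
Cell spans 20° lon × 10° lat.
south -10.0, north 0.0.

-10.0, 0.0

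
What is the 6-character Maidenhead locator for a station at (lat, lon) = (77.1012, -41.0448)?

Add 180° to longitude and 90° to latitude: 138.9552, 167.1012.
Field (20°×10°, letters A–R): 138.9552/20 → 6 → G, 167.1012/10 → 16 → Q; chars GQ.
Square (2°×1°, digits 0–9): 18.9552/2 → 9, 7.1012/1 → 7; chars 97.
Subsquare (5′×2.5′, letters a–x): 0.9552/0.0833333 → 11 → l, 0.1012/0.0416667 → 2 → c; chars lc.

GQ97lc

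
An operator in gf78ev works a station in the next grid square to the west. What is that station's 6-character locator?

Longitude subsquare e = 4; −1 → 3 = d.
The latitude characters are unchanged.

GF78dv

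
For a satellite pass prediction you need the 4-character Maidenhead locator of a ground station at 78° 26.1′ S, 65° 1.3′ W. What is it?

Offset from 180°W / 90°S: lon 114.98°, lat 11.56°.
Field: 114.98/20 → 5 → F, 11.56/10 → 1 → B; chars FB.
Square: 14.98/2 → 7, 1.56/1 → 1; chars 71.

FB71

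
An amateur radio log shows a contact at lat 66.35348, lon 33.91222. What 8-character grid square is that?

KP66wi94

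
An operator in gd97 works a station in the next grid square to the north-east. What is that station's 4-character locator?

HD08

Longitude square 9; +1 → 10, wraps to 0, carry into field.
Longitude field G = 6; +1 → 7 = H.
Latitude square 7; +1 → 8.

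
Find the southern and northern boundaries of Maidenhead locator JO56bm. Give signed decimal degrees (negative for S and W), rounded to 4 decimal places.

Field J=9, O=14: +9·20° lon, +14·10° lat → SW at lon 0°, lat 50°.
Square 5, 6: +5·2° lon, +6·1° lat → SW at lon 10°, lat 56°.
Subsquare b=1, m=12: +1·0.0833333° lon, +12·0.0416667° lat → SW at lon 10.0833°, lat 56.5°.
Cell spans 0.0833333° lon × 0.0416667° lat.
south 56.5000, north 56.5417.

56.5000, 56.5417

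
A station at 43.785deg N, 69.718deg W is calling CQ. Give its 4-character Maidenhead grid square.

Add 180° to longitude and 90° to latitude: 110.28, 133.78.
Field: lon ⌊110.28/20⌋ = 5 → F; lat ⌊133.78/10⌋ = 13 → N.
Square: lon ⌊10.28/2⌋ = 5; lat ⌊3.78/1⌋ = 3.

FN53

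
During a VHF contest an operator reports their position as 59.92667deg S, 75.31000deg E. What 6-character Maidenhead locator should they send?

MD70pb

Add 180° to longitude and 90° to latitude: 255.3100, 30.0733.
Field: lon ⌊255.3100/20⌋ = 12 → M; lat ⌊30.0733/10⌋ = 3 → D.
Square: lon ⌊15.3100/2⌋ = 7; lat ⌊0.0733/1⌋ = 0.
Subsquare: lon ⌊1.3100/0.0833333⌋ = 15 → p; lat ⌊0.0733/0.0416667⌋ = 1 → b.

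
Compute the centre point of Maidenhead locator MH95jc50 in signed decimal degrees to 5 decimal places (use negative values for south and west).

-14.91458, 78.79583

Field M=12, H=7: +12·20° lon, +7·10° lat → SW at lon 60°, lat -20°.
Square 9, 5: +9·2° lon, +5·1° lat → SW at lon 78°, lat -15°.
Subsquare j=9, c=2: +9·0.0833333° lon, +2·0.0416667° lat → SW at lon 78.75°, lat -14.9167°.
Extended square 5, 0: +5·0.00833333° lon, +0·0.00416667° lat → SW at lon 78.7917°, lat -14.9167°.
Cell spans 0.00833333° lon × 0.00416667° lat. Centre is SW corner plus half of each.
latitude -14.91458, longitude 78.79583.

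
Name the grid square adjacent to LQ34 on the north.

Latitude square 4; +1 → 5.
The longitude characters are unchanged.

LQ35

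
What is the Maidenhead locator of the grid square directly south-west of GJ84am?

Longitude subsquare a = 0; −1 → -1, wraps to 23 = x, carry into square.
Longitude square 8; −1 → 7.
Latitude subsquare m = 12; −1 → 11 = l.

GJ74xl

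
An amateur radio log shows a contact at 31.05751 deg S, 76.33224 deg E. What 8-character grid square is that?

Shift to the Maidenhead origin (180°W, 90°S): lon 256.33224, lat 58.94249.
Field: lon ⌊256.33224/20⌋ = 12 → M; lat ⌊58.94249/10⌋ = 5 → F.
Square: lon ⌊16.33224/2⌋ = 8; lat ⌊8.94249/1⌋ = 8.
Subsquare: lon ⌊0.33224/0.0833333⌋ = 3 → d; lat ⌊0.94249/0.0416667⌋ = 22 → w.
Extended square: lon ⌊0.08224/0.00833333⌋ = 9; lat ⌊0.02582/0.00416667⌋ = 6.

MF88dw96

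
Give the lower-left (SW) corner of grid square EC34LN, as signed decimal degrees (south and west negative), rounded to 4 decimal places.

Field E=4, C=2: +4·20° lon, +2·10° lat → SW at lon -100°, lat -70°.
Square 3, 4: +3·2° lon, +4·1° lat → SW at lon -94°, lat -66°.
Subsquare l=11, n=13: +11·0.0833333° lon, +13·0.0416667° lat → SW at lon -93.0833°, lat -65.4583°.
latitude -65.4583, longitude -93.0833.

-65.4583, -93.0833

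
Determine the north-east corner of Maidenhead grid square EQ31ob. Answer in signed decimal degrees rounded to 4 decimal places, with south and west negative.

71.0833, -92.7500

Field E=4, Q=16: +4·20° lon, +16·10° lat → SW at lon -100°, lat 70°.
Square 3, 1: +3·2° lon, +1·1° lat → SW at lon -94°, lat 71°.
Subsquare o=14, b=1: +14·0.0833333° lon, +1·0.0416667° lat → SW at lon -92.8333°, lat 71.0417°.
Cell spans 0.0833333° lon × 0.0416667° lat. NE corner is SW corner plus one full cell.
latitude 71.0833, longitude -92.7500.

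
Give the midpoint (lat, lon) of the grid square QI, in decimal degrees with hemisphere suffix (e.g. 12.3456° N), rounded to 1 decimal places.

5.0° S, 150.0° E

Field Q=16, I=8: +16·20° lon, +8·10° lat → SW at lon 140°, lat -10°.
Cell spans 20° lon × 10° lat. Centre is SW corner plus half of each.
latitude 5.0° S, longitude 150.0° E.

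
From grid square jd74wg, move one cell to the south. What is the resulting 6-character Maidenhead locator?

JD74wf

Latitude subsquare g = 6; −1 → 5 = f.
The longitude characters are unchanged.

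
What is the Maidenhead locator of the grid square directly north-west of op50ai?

Longitude subsquare a = 0; −1 → -1, wraps to 23 = x, carry into square.
Longitude square 5; −1 → 4.
Latitude subsquare i = 8; +1 → 9 = j.

OP40xj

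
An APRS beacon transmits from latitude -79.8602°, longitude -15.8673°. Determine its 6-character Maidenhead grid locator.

Shift to the Maidenhead origin (180°W, 90°S): lon 164.1327, lat 10.1398.
Field: lon ⌊164.1327/20⌋ = 8 → I; lat ⌊10.1398/10⌋ = 1 → B.
Square: lon ⌊4.1327/2⌋ = 2; lat ⌊0.1398/1⌋ = 0.
Subsquare: lon ⌊0.1327/0.0833333⌋ = 1 → b; lat ⌊0.1398/0.0416667⌋ = 3 → d.

IB20bd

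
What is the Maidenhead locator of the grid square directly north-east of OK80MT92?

Longitude extended square 9; +1 → 10, wraps to 0, carry into subsquare.
Longitude subsquare m = 12; +1 → 13 = n.
Latitude extended square 2; +1 → 3.

OK80nt03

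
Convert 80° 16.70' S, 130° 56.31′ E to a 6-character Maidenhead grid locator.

Offset from 180°W / 90°S: lon 310.9385°, lat 9.7217°.
Field: 310.9385/20 → 15 → P, 9.7217/10 → 0 → A; chars PA.
Square: 10.9385/2 → 5, 9.7217/1 → 9; chars 59.
Subsquare: 0.9385/0.0833333 → 11 → l, 0.7217/0.0416667 → 17 → r; chars lr.

PA59lr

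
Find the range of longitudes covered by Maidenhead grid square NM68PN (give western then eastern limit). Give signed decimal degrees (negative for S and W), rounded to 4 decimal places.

93.2500, 93.3333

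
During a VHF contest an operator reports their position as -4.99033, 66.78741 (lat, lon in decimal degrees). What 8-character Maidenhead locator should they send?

Add 180° to longitude and 90° to latitude: 246.78741, 85.00967.
Field (20°×10°, letters A–R): lon ⌊246.78741/20⌋ = 12 → M; lat ⌊85.00967/10⌋ = 8 → I.
Square (2°×1°, digits 0–9): lon ⌊6.78741/2⌋ = 3; lat ⌊5.00967/1⌋ = 5.
Subsquare (5′×2.5′, letters a–x): lon ⌊0.78741/0.0833333⌋ = 9 → j; lat ⌊0.00967/0.0416667⌋ = 0 → a.
Extended square (30″×15″, digits 0–9): lon ⌊0.03741/0.00833333⌋ = 4; lat ⌊0.00967/0.00416667⌋ = 2.

MI35ja42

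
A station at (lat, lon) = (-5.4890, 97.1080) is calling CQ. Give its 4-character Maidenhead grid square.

Offset from 180°W / 90°S: lon 277.11°, lat 84.51°.
Field: 277.11/20 → 13 → N, 84.51/10 → 8 → I; chars NI.
Square: 17.11/2 → 8, 4.51/1 → 4; chars 84.

NI84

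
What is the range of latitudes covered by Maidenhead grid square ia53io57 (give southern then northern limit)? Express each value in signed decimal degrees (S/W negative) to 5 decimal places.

-86.38750, -86.38333

Field I=8, A=0: +8·20° lon, +0·10° lat → SW at lon -20°, lat -90°.
Square 5, 3: +5·2° lon, +3·1° lat → SW at lon -10°, lat -87°.
Subsquare i=8, o=14: +8·0.0833333° lon, +14·0.0416667° lat → SW at lon -9.33333°, lat -86.4167°.
Extended square 5, 7: +5·0.00833333° lon, +7·0.00416667° lat → SW at lon -9.29167°, lat -86.3875°.
Cell spans 0.00833333° lon × 0.00416667° lat.
south -86.38750, north -86.38333.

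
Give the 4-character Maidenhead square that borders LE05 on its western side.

KE95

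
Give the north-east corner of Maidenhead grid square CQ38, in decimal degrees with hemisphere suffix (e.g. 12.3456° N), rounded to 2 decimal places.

Field C=2, Q=16: +2·20° lon, +16·10° lat → SW at lon -140°, lat 70°.
Square 3, 8: +3·2° lon, +8·1° lat → SW at lon -134°, lat 78°.
Cell spans 2° lon × 1° lat. NE corner is SW corner plus one full cell.
latitude 79.00° N, longitude 132.00° W.

79.00° N, 132.00° W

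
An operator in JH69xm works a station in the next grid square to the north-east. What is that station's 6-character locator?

Longitude subsquare x = 23; +1 → 24, wraps to 0 = a, carry into square.
Longitude square 6; +1 → 7.
Latitude subsquare m = 12; +1 → 13 = n.

JH79an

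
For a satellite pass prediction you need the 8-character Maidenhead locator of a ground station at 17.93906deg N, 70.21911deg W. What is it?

Offset from 180°W / 90°S: lon 109.78089°, lat 107.93906°.
Field: lon ⌊109.78089/20⌋ = 5 → F; lat ⌊107.93906/10⌋ = 10 → K.
Square: lon ⌊9.78089/2⌋ = 4; lat ⌊7.93906/1⌋ = 7.
Subsquare: lon ⌊1.78089/0.0833333⌋ = 21 → v; lat ⌊0.93906/0.0416667⌋ = 22 → w.
Extended square: lon ⌊0.03089/0.00833333⌋ = 3; lat ⌊0.02239/0.00416667⌋ = 5.

FK47vw35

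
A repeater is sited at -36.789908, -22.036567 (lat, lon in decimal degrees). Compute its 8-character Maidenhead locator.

Add 180° to longitude and 90° to latitude: 157.96343, 53.21009.
Field: 157.96343/20 → 7 → H, 53.21009/10 → 5 → F; chars HF.
Square: 17.96343/2 → 8, 3.21009/1 → 3; chars 83.
Subsquare: 1.96343/0.0833333 → 23 → x, 0.21009/0.0416667 → 5 → f; chars xf.
Extended square: 0.04677/0.00833333 → 5, 0.00176/0.00416667 → 0; chars 50.

HF83xf50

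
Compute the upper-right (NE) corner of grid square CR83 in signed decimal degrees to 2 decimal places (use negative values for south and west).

84.00, -122.00

Field C=2, R=17: +2·20° lon, +17·10° lat → SW at lon -140°, lat 80°.
Square 8, 3: +8·2° lon, +3·1° lat → SW at lon -124°, lat 83°.
Cell spans 2° lon × 1° lat. NE corner is SW corner plus one full cell.
latitude 84.00, longitude -122.00.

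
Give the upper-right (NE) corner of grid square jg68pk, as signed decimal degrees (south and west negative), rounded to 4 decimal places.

-21.5417, 13.3333

Field J=9, G=6: +9·20° lon, +6·10° lat → SW at lon 0°, lat -30°.
Square 6, 8: +6·2° lon, +8·1° lat → SW at lon 12°, lat -22°.
Subsquare p=15, k=10: +15·0.0833333° lon, +10·0.0416667° lat → SW at lon 13.25°, lat -21.5833°.
Cell spans 0.0833333° lon × 0.0416667° lat. NE corner is SW corner plus one full cell.
latitude -21.5417, longitude 13.3333.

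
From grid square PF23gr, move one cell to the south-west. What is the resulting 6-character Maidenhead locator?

Longitude subsquare g = 6; −1 → 5 = f.
Latitude subsquare r = 17; −1 → 16 = q.

PF23fq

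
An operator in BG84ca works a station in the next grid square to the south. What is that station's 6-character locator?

Latitude subsquare a = 0; −1 → -1, wraps to 23 = x, carry into square.
Latitude square 4; −1 → 3.
The longitude characters are unchanged.

BG83cx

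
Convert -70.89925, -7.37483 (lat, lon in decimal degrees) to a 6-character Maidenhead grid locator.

Offset from 180°W / 90°S: lon 172.6252°, lat 19.1008°.
Field (20°×10°, letters A–R): 172.6252/20 → 8 → I, 19.1008/10 → 1 → B; chars IB.
Square (2°×1°, digits 0–9): 12.6252/2 → 6, 9.1008/1 → 9; chars 69.
Subsquare (5′×2.5′, letters a–x): 0.6252/0.0833333 → 7 → h, 0.1008/0.0416667 → 2 → c; chars hc.

IB69hc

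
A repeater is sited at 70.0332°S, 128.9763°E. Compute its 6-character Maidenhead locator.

PB49lx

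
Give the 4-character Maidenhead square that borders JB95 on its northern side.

Latitude square 5; +1 → 6.
The longitude characters are unchanged.

JB96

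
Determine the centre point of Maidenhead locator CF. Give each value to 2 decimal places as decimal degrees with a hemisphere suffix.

35.00° S, 130.00° W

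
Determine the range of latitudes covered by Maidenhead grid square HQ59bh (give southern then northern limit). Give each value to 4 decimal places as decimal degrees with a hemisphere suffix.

79.2917° N, 79.3333° N

Field H=7, Q=16: +7·20° lon, +16·10° lat → SW at lon -40°, lat 70°.
Square 5, 9: +5·2° lon, +9·1° lat → SW at lon -30°, lat 79°.
Subsquare b=1, h=7: +1·0.0833333° lon, +7·0.0416667° lat → SW at lon -29.9167°, lat 79.2917°.
Cell spans 0.0833333° lon × 0.0416667° lat.
south 79.2917° N, north 79.3333° N.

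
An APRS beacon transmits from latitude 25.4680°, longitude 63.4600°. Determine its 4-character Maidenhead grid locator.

ML15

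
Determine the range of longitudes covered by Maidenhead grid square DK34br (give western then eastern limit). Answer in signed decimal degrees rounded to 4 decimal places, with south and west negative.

-113.9167, -113.8333

Field D=3, K=10: +3·20° lon, +10·10° lat → SW at lon -120°, lat 10°.
Square 3, 4: +3·2° lon, +4·1° lat → SW at lon -114°, lat 14°.
Subsquare b=1, r=17: +1·0.0833333° lon, +17·0.0416667° lat → SW at lon -113.917°, lat 14.7083°.
Cell spans 0.0833333° lon × 0.0416667° lat.
west -113.9167, east -113.8333.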